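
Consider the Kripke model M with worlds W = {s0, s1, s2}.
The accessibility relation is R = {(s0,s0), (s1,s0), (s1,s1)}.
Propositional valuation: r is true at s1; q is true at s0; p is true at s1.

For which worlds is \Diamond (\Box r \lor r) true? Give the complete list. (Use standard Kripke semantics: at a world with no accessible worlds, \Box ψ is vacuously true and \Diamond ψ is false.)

s1

Let φ = \Diamond (\Box r \lor r). Evaluate φ at each world:
  s0 (successors {s0}): φ is false.
  s1 (successors {s0, s1}): φ is true.
  s2 (successors ∅): φ is false.
For instance, at s0:
  At s0: \Diamond (\Box r \lor r) requires \Box r \lor r at some successor in {s0}.
    At s0: \Box r \lor r is false.
  So \Diamond (\Box r \lor r) is false at s0.
Satisfying worlds: {s1}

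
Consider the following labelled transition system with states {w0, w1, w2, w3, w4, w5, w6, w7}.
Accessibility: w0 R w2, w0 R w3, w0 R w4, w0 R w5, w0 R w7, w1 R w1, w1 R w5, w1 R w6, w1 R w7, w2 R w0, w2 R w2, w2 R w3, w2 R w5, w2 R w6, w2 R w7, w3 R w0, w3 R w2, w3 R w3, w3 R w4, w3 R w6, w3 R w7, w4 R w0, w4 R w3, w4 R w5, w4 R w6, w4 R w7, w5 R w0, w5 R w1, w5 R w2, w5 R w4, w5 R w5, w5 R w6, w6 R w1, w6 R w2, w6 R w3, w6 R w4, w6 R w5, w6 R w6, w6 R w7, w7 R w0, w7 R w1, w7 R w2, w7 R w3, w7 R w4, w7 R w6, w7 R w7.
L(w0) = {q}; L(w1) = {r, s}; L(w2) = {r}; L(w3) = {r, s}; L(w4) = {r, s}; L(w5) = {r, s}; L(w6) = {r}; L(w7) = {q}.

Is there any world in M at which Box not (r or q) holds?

Let φ = Box not (r or q). Evaluate φ at each world:
  w0 (successors {w2, w3, w4, w5, w7}): φ is false.
  w1 (successors {w1, w5, w6, w7}): φ is false.
  w2 (successors {w0, w2, w3, w5, w6, w7}): φ is false.
  w3 (successors {w0, w2, w3, w4, w6, w7}): φ is false.
  w4 (successors {w0, w3, w5, w6, w7}): φ is false.
  w5 (successors {w0, w1, w2, w4, w5, w6}): φ is false.
  w6 (successors {w1, w2, w3, w4, w5, w6, w7}): φ is false.
  w7 (successors {w0, w1, w2, w3, w4, w6, w7}): φ is false.
For instance, at w6:
  At w6: Box not (r or q) requires not (r or q) at every successor {w1, w2, w3, w4, w5, w6, w7}.
    not (r or q) fails at w1, so Box not (r or q) is false at w6.

No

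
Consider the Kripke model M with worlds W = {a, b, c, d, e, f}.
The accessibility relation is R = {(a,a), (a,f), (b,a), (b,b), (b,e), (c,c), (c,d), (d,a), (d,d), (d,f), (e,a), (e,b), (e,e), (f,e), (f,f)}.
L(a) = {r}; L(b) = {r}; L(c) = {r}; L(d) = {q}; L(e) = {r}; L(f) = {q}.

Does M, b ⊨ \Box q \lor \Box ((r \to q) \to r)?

At b: \Box q is false, \Box ((r \to q) \to r) is true, so \Box q \lor \Box ((r \to q) \to r) is true.
  At b: \Box q requires q at every successor {a, b, e}.
    q fails at a, so \Box q is false at b.
  At b: \Box ((r \to q) \to r) requires (r \to q) \to r at every successor {a, b, e}.
    At a: (r \to q) \to r is true.
    At b: (r \to q) \to r is true.
    At e: (r \to q) \to r is true.
  So \Box ((r \to q) \to r) is true at b.

Yes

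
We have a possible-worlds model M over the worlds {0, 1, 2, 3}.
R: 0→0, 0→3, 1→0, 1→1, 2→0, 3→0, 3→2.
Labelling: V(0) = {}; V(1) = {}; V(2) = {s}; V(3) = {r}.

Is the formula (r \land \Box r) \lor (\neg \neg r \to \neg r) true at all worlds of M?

Let φ = (r \land \Box r) \lor (\neg \neg r \to \neg r). Evaluate φ at each world:
  0 (successors {0, 3}): φ is true.
  1 (successors {0, 1}): φ is true.
  2 (successors {0}): φ is true.
  3 (successors {0, 2}): φ is false.
Detail at 3 (counterexample):
  At 3: r \land \Box r is false, \neg \neg r \to \neg r is false, so (r \land \Box r) \lor (\neg \neg r \to \neg r) is false.
    At 3: r is true, \Box r is false, so r \land \Box r is false.
      At 3: \Box r requires r at every successor {0, 2}.
        r fails at 0, so \Box r is false at 3.

No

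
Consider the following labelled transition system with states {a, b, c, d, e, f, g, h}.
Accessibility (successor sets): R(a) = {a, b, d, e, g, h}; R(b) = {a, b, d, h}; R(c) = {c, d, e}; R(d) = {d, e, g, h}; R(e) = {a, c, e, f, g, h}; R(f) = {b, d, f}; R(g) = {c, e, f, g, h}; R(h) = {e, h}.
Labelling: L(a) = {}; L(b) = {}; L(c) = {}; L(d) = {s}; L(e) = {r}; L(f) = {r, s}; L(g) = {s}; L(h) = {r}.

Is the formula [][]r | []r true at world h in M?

Recall that []ψ holds at a world iff ψ holds at every accessible world, and <>ψ holds iff ψ holds at some accessible world.
At h: [][]r is false, []r is true, so [][]r | []r is true.
  At h: [][]r requires []r at every successor {e, h}.
    []r fails at e, so [][]r is false at h.
      At e: []r requires r at every successor {a, c, e, f, g, h}.
        r fails at a, so []r is false at e.
  At h: []r requires r at every successor {e, h}.
    At e: r is true.
    At h: r is true.
  So []r is true at h.

Yes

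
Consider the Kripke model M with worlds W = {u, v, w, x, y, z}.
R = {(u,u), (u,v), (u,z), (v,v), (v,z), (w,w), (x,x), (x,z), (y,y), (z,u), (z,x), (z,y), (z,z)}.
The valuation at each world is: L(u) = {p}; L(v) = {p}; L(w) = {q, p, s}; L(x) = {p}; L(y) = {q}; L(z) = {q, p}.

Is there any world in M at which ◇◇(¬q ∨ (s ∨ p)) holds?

Yes

Let φ = ◇◇(¬q ∨ (s ∨ p)). Evaluate φ at each world:
  u (successors {u, v, z}): φ is true.
  v (successors {v, z}): φ is true.
  w (successors {w}): φ is true.
  x (successors {x, z}): φ is true.
  y (successors {y}): φ is false.
  z (successors {u, x, y, z}): φ is true.
Detail at u (witness):
  At u: ◇◇(¬q ∨ (s ∨ p)) requires ◇(¬q ∨ (s ∨ p)) at some successor in {u, v, z}.
    ◇(¬q ∨ (s ∨ p)) holds at u, so ◇◇(¬q ∨ (s ∨ p)) is true at u.
      At u: ◇(¬q ∨ (s ∨ p)) requires ¬q ∨ (s ∨ p) at some successor in {u, v, z}.
        ¬q ∨ (s ∨ p) holds at u, so ◇(¬q ∨ (s ∨ p)) is true at u.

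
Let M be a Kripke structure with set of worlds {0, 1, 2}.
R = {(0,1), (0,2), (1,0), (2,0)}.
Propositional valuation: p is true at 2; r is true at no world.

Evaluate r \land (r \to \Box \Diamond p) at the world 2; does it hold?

No

Recall that \Box ψ holds at a world iff ψ holds at every accessible world, and \Diamond ψ holds iff ψ holds at some accessible world.
At 2: r is false, r \to \Box \Diamond p is true, so r \land (r \to \Box \Diamond p) is false.
  At 2: r is false, \Box \Diamond p is true, so r \to \Box \Diamond p is true.
    At 2: \Box \Diamond p requires \Diamond p at every successor {0}.
      At 0: \Diamond p is true.
    So \Box \Diamond p is true at 2.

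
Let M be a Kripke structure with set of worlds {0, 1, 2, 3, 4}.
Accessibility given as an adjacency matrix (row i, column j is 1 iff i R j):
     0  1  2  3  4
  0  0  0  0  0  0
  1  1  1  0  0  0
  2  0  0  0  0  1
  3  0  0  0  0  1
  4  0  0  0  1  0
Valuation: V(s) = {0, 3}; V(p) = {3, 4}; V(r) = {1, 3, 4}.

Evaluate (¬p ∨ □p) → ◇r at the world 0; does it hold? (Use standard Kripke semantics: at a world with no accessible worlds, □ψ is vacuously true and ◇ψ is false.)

No

At 0: ¬p ∨ □p is true, ◇r is false, so (¬p ∨ □p) → ◇r is false.
  At 0: ¬p is true, □p is true, so ¬p ∨ □p is true.
    At 0: no accessible worlds, so □p holds vacuously.
  At 0: no accessible worlds, so ◇r is false.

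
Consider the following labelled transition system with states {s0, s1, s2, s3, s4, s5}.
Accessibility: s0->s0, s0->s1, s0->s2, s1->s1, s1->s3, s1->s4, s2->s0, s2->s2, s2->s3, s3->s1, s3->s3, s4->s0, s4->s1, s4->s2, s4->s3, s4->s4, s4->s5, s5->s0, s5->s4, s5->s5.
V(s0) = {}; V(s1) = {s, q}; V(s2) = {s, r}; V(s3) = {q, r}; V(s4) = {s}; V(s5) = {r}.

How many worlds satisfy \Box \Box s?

0

Let φ = \Box \Box s. Evaluate φ at each world:
  s0 (successors {s0, s1, s2}): φ is false.
  s1 (successors {s1, s3, s4}): φ is false.
  s2 (successors {s0, s2, s3}): φ is false.
  s3 (successors {s1, s3}): φ is false.
  s4 (successors {s0, s1, s2, s3, s4, s5}): φ is false.
  s5 (successors {s0, s4, s5}): φ is false.
For instance, at s1:
  At s1: \Box \Box s requires \Box s at every successor {s1, s3, s4}.
    \Box s fails at s1, so \Box \Box s is false at s1.
      At s1: \Box s requires s at every successor {s1, s3, s4}.
        s fails at s3, so \Box s is false at s1.
Satisfying worlds: none.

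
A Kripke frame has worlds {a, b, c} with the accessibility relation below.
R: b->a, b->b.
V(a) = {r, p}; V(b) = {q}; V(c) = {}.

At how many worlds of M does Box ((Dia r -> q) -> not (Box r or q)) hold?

2

Let φ = Box ((Dia r -> q) -> not (Box r or q)). Evaluate φ at each world:
  a (successors ∅): φ is true.
  b (successors {a, b}): φ is false.
  c (successors ∅): φ is true.
For instance, at b:
  At b: Box ((Dia r -> q) -> not (Box r or q)) requires (Dia r -> q) -> not (Box r or q) at every successor {a, b}.
    (Dia r -> q) -> not (Box r or q) fails at a, so Box ((Dia r -> q) -> not (Box r or q)) is false at b.
      At a: Dia r -> q is true, not (Box r or q) is false, so (Dia r -> q) -> not (Box r or q) is false.
Satisfying worlds: {a, c}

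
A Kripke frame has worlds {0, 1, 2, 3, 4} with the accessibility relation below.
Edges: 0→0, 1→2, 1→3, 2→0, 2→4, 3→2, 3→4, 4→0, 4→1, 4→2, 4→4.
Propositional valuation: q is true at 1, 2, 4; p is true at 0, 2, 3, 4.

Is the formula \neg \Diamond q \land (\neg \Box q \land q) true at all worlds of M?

Let φ = \neg \Diamond q \land (\neg \Box q \land q). Evaluate φ at each world:
  0 (successors {0}): φ is false.
  1 (successors {2, 3}): φ is false.
  2 (successors {0, 4}): φ is false.
  3 (successors {2, 4}): φ is false.
  4 (successors {0, 1, 2, 4}): φ is false.
Detail at 0 (counterexample):
  At 0: \neg \Diamond q is true, \neg \Box q \land q is false, so \neg \Diamond q \land (\neg \Box q \land q) is false.
    At 0: \Diamond q is false, so \neg \Diamond q is true.
      At 0: \Diamond q requires q at some successor in {0}.
        At 0: q is false.
      So \Diamond q is false at 0.
    At 0: \neg \Box q is true, q is false, so \neg \Box q \land q is false.
      At 0: \Box q is false, so \neg \Box q is true.

No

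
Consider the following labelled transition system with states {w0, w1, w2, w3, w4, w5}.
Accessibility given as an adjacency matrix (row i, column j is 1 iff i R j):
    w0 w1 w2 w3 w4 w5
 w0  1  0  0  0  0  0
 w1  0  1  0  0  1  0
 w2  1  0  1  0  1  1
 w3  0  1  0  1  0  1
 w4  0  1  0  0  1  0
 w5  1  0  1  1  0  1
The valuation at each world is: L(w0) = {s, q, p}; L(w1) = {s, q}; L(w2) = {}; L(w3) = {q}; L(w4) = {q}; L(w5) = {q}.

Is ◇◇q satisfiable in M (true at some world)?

Let φ = ◇◇q. Evaluate φ at each world:
  w0 (successors {w0}): φ is true.
  w1 (successors {w1, w4}): φ is true.
  w2 (successors {w0, w2, w4, w5}): φ is true.
  w3 (successors {w1, w3, w5}): φ is true.
  w4 (successors {w1, w4}): φ is true.
  w5 (successors {w0, w2, w3, w5}): φ is true.
Detail at w0 (witness):
  At w0: ◇◇q requires ◇q at some successor in {w0}.
    ◇q holds at w0, so ◇◇q is true at w0.
      At w0: ◇q requires q at some successor in {w0}.
        q holds at w0, so ◇q is true at w0.

Yes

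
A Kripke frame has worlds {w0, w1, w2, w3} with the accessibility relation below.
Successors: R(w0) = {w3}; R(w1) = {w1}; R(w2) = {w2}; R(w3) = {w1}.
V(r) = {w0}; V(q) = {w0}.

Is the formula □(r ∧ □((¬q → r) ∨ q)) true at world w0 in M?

Recall that □ψ holds at a world iff ψ holds at every accessible world, and ◇ψ holds iff ψ holds at some accessible world.
At w0: □(r ∧ □((¬q → r) ∨ q)) requires r ∧ □((¬q → r) ∨ q) at every successor {w3}.
  r ∧ □((¬q → r) ∨ q) fails at w3, so □(r ∧ □((¬q → r) ∨ q)) is false at w0.
    At w3: r is false, □((¬q → r) ∨ q) is false, so r ∧ □((¬q → r) ∨ q) is false.
      At w3: □((¬q → r) ∨ q) requires (¬q → r) ∨ q at every successor {w1}.
        (¬q → r) ∨ q fails at w1, so □((¬q → r) ∨ q) is false at w3.

No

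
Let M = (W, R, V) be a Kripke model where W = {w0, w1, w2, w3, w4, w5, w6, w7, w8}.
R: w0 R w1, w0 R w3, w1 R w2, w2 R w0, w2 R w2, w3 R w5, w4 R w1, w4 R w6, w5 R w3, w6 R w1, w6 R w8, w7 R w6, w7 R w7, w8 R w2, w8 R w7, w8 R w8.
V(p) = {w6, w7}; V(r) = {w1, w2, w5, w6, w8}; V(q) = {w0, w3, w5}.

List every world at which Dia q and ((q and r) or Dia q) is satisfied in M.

Let φ = Dia q and ((q and r) or Dia q). Evaluate φ at each world:
  w0 (successors {w1, w3}): φ is true.
  w1 (successors {w2}): φ is false.
  w2 (successors {w0, w2}): φ is true.
  w3 (successors {w5}): φ is true.
  w4 (successors {w1, w6}): φ is false.
  w5 (successors {w3}): φ is true.
  w6 (successors {w1, w8}): φ is false.
  w7 (successors {w6, w7}): φ is false.
  w8 (successors {w2, w7, w8}): φ is false.
For instance, at w6:
  At w6: Dia q is false, (q and r) or Dia q is false, so Dia q and ((q and r) or Dia q) is false.
    At w6: Dia q requires q at some successor in {w1, w8}.
      At w1: q is false.
      At w8: q is false.
    So Dia q is false at w6.
    At w6: q and r is false, Dia q is false, so (q and r) or Dia q is false.
      At w6: Dia q requires q at some successor in {w1, w8}.
        At w1: q is false.
        At w8: q is false.
      So Dia q is false at w6.
Satisfying worlds: {w0, w2, w3, w5}

w0, w2, w3, w5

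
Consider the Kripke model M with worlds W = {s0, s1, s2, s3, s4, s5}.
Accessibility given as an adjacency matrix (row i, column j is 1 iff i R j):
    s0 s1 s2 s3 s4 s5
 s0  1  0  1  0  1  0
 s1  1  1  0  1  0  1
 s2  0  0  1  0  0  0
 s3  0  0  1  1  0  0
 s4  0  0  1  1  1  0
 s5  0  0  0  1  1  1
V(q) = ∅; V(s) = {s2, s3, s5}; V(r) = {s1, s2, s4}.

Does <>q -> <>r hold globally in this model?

Let φ = <>q -> <>r. Evaluate φ at each world:
  s0 (successors {s0, s2, s4}): φ is true.
  s1 (successors {s0, s1, s3, s5}): φ is true.
  s2 (successors {s2}): φ is true.
  s3 (successors {s2, s3}): φ is true.
  s4 (successors {s2, s3, s4}): φ is true.
  s5 (successors {s3, s4, s5}): φ is true.
For instance, at s3:
  At s3: <>q is false, <>r is true, so <>q -> <>r is true.
    At s3: <>q requires q at some successor in {s2, s3}.
      At s2: q is false.
      At s3: q is false.
    So <>q is false at s3.
    At s3: <>r requires r at some successor in {s2, s3}.
      r holds at s2, so <>r is true at s3.

Yes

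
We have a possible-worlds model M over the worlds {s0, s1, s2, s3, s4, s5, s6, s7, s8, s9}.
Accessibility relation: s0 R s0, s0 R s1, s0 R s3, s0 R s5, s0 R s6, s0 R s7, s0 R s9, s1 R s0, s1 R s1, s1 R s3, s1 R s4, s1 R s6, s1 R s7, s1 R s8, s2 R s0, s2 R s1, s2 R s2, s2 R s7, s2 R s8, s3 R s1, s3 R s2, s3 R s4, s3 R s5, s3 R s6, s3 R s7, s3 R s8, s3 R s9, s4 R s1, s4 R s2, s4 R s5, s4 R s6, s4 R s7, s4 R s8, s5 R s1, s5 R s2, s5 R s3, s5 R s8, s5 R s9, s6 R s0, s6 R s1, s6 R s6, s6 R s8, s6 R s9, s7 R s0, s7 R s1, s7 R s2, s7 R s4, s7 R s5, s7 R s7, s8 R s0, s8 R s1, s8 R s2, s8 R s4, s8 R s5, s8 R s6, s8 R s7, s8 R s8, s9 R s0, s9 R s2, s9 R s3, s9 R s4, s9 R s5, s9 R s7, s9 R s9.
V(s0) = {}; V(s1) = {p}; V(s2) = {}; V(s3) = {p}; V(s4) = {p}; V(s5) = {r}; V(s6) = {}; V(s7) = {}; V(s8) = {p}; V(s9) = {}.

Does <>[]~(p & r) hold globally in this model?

Let φ = <>[]~(p & r). Evaluate φ at each world:
  s0 (successors {s0, s1, s3, s5, s6, s7, s9}): φ is true.
  s1 (successors {s0, s1, s3, s4, s6, s7, s8}): φ is true.
  s2 (successors {s0, s1, s2, s7, s8}): φ is true.
  s3 (successors {s1, s2, s4, s5, s6, s7, s8, s9}): φ is true.
  s4 (successors {s1, s2, s5, s6, s7, s8}): φ is true.
  s5 (successors {s1, s2, s3, s8, s9}): φ is true.
  s6 (successors {s0, s1, s6, s8, s9}): φ is true.
  s7 (successors {s0, s1, s2, s4, s5, s7}): φ is true.
  s8 (successors {s0, s1, s2, s4, s5, s6, s7, s8}): φ is true.
  s9 (successors {s0, s2, s3, s4, s5, s7, s9}): φ is true.
For instance, at s9:
  At s9: <>[]~(p & r) requires []~(p & r) at some successor in {s0, s2, s3, s4, s5, s7, s9}.
    []~(p & r) holds at s0, so <>[]~(p & r) is true at s9.
      At s0: []~(p & r) requires ~(p & r) at every successor {s0, s1, s3, s5, s6, s7, s9}.
        At s0: ~(p & r) is true.
        At s1: ~(p & r) is true.
        At s3: ~(p & r) is true.
        At s5: ~(p & r) is true.
        At s6: ~(p & r) is true.
        At s7: ~(p & r) is true.
        At s9: ~(p & r) is true.
      So []~(p & r) is true at s0.

Yes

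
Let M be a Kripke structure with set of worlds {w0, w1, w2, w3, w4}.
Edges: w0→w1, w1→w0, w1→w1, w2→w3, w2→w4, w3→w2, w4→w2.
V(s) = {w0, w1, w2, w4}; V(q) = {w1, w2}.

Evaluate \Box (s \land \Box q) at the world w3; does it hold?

No

At w3: \Box (s \land \Box q) requires s \land \Box q at every successor {w2}.
  s \land \Box q fails at w2, so \Box (s \land \Box q) is false at w3.
    At w2: s is true, \Box q is false, so s \land \Box q is false.
      At w2: \Box q requires q at every successor {w3, w4}.
        q fails at w3, so \Box q is false at w2.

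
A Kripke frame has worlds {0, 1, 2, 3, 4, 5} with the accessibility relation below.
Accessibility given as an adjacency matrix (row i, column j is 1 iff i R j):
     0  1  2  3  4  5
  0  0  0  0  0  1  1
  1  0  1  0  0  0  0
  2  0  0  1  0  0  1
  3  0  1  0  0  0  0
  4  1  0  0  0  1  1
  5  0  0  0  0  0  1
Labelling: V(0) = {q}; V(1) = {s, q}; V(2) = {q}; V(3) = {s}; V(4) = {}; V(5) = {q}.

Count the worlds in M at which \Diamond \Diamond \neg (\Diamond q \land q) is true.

2

Let φ = \Diamond \Diamond \neg (\Diamond q \land q). Evaluate φ at each world:
  0 (successors {4, 5}): φ is true.
  1 (successors {1}): φ is false.
  2 (successors {2, 5}): φ is false.
  3 (successors {1}): φ is false.
  4 (successors {0, 4, 5}): φ is true.
  5 (successors {5}): φ is false.
For instance, at 4:
  At 4: \Diamond \Diamond \neg (\Diamond q \land q) requires \Diamond \neg (\Diamond q \land q) at some successor in {0, 4, 5}.
    \Diamond \neg (\Diamond q \land q) holds at 0, so \Diamond \Diamond \neg (\Diamond q \land q) is true at 4.
      At 0: \Diamond \neg (\Diamond q \land q) requires \neg (\Diamond q \land q) at some successor in {4, 5}.
        \neg (\Diamond q \land q) holds at 4, so \Diamond \neg (\Diamond q \land q) is true at 0.
Satisfying worlds: {0, 4}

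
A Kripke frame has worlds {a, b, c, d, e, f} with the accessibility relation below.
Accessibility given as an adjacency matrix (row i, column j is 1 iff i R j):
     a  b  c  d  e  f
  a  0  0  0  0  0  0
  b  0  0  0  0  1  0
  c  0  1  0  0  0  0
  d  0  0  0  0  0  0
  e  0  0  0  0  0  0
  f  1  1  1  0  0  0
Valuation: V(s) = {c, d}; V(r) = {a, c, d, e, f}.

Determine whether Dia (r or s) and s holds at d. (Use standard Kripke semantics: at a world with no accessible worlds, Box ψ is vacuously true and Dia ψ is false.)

At d: Dia (r or s) is false, s is true, so Dia (r or s) and s is false.
  At d: no accessible worlds, so Dia (r or s) is false.

No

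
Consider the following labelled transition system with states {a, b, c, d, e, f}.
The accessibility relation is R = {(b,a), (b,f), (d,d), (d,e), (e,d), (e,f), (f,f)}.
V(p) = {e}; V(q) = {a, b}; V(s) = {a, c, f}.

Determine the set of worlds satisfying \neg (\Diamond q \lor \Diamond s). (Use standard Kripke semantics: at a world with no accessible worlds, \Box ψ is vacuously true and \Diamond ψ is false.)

Let φ = \neg (\Diamond q \lor \Diamond s). Evaluate φ at each world:
  a (successors ∅): φ is true.
  b (successors {a, f}): φ is false.
  c (successors ∅): φ is true.
  d (successors {d, e}): φ is true.
  e (successors {d, f}): φ is false.
  f (successors {f}): φ is false.
For instance, at e:
  At e: \Diamond q \lor \Diamond s is true, so \neg (\Diamond q \lor \Diamond s) is false.
    At e: \Diamond q is false, \Diamond s is true, so \Diamond q \lor \Diamond s is true.
      At e: \Diamond q requires q at some successor in {d, f}.
        At d: q is false.
        At f: q is false.
      So \Diamond q is false at e.
      At e: \Diamond s requires s at some successor in {d, f}.
        s holds at f, so \Diamond s is true at e.
Satisfying worlds: {a, c, d}

a, c, d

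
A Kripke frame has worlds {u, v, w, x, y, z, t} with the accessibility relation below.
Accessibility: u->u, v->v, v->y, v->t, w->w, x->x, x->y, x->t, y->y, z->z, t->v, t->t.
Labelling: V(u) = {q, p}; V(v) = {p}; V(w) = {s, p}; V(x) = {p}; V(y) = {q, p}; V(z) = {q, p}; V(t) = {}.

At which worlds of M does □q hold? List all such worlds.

u, y, z

Let φ = □q. Evaluate φ at each world:
  u (successors {u}): φ is true.
  v (successors {v, y, t}): φ is false.
  w (successors {w}): φ is false.
  x (successors {x, y, t}): φ is false.
  y (successors {y}): φ is true.
  z (successors {z}): φ is true.
  t (successors {v, t}): φ is false.
For instance, at z:
  At z: □q requires q at every successor {z}.
    At z: q is true.
  So □q is true at z.
Satisfying worlds: {u, y, z}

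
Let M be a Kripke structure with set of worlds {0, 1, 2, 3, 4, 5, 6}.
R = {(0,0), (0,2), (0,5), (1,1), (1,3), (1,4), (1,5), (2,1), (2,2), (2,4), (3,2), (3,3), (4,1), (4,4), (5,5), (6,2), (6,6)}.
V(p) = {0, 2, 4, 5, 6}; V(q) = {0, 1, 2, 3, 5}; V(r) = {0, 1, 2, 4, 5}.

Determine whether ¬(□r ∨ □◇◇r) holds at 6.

No

At 6: □r ∨ □◇◇r is true, so ¬(□r ∨ □◇◇r) is false.
  At 6: □r is false, □◇◇r is true, so □r ∨ □◇◇r is true.
    At 6: □r requires r at every successor {2, 6}.
      r fails at 6, so □r is false at 6.
    At 6: □◇◇r requires ◇◇r at every successor {2, 6}.
      At 2: ◇◇r is true.
      At 6: ◇◇r is true.
    So □◇◇r is true at 6.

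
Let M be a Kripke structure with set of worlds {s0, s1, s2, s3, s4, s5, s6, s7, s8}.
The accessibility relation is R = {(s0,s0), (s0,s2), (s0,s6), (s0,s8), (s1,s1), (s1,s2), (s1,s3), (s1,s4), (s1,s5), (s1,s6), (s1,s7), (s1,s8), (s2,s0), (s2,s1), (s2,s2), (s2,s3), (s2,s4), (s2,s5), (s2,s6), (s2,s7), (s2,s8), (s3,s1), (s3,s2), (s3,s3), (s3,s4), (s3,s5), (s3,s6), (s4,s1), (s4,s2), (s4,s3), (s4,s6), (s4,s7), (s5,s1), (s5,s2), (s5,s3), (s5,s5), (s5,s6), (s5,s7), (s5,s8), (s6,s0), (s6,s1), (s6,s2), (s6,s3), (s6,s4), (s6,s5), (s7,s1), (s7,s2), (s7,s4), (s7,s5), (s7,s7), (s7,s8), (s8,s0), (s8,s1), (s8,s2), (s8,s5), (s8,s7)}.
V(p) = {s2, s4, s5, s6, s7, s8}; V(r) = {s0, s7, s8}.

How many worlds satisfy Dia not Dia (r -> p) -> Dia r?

9

Let φ = Dia not Dia (r -> p) -> Dia r. Evaluate φ at each world:
  s0 (successors {s0, s2, s6, s8}): φ is true.
  s1 (successors {s1, s2, s3, s4, s5, s6, s7, s8}): φ is true.
  s2 (successors {s0, s1, s2, s3, s4, s5, s6, s7, s8}): φ is true.
  s3 (successors {s1, s2, s3, s4, s5, s6}): φ is true.
  s4 (successors {s1, s2, s3, s6, s7}): φ is true.
  s5 (successors {s1, s2, s3, s5, s6, s7, s8}): φ is true.
  s6 (successors {s0, s1, s2, s3, s4, s5}): φ is true.
  s7 (successors {s1, s2, s4, s5, s7, s8}): φ is true.
  s8 (successors {s0, s1, s2, s5, s7}): φ is true.
For instance, at s1:
  At s1: Dia not Dia (r -> p) is false, Dia r is true, so Dia not Dia (r -> p) -> Dia r is true.
    At s1: Dia not Dia (r -> p) requires not Dia (r -> p) at some successor in {s1, s2, s3, s4, s5, s6, s7, s8}.
      At s1: not Dia (r -> p) is false.
      At s2: not Dia (r -> p) is false.
      At s3: not Dia (r -> p) is false.
      At s4: not Dia (r -> p) is false.
      At s5: not Dia (r -> p) is false.
      At s6: not Dia (r -> p) is false.
      At s7: not Dia (r -> p) is false.
      At s8: not Dia (r -> p) is false.
    So Dia not Dia (r -> p) is false at s1.
    At s1: Dia r requires r at some successor in {s1, s2, s3, s4, s5, s6, s7, s8}.
      r holds at s7, so Dia r is true at s1.
Satisfying worlds: {s0, s1, s2, s3, s4, s5, s6, s7, s8}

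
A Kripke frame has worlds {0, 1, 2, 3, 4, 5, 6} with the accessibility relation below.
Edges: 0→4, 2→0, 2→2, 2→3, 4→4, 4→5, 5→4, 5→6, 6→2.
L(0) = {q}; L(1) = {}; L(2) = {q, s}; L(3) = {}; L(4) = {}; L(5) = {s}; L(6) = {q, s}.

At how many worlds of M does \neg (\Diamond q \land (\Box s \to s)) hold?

Recall that \Box ψ holds at a world iff ψ holds at every accessible world, and \Diamond ψ holds iff ψ holds at some accessible world.
Let φ = \neg (\Diamond q \land (\Box s \to s)). Evaluate φ at each world:
  0 (successors {4}): φ is true.
  1 (successors ∅): φ is true.
  2 (successors {0, 2, 3}): φ is false.
  3 (successors ∅): φ is true.
  4 (successors {4, 5}): φ is true.
  5 (successors {4, 6}): φ is false.
  6 (successors {2}): φ is false.
For instance, at 4:
  At 4: \Diamond q \land (\Box s \to s) is false, so \neg (\Diamond q \land (\Box s \to s)) is true.
    At 4: \Diamond q is false, \Box s \to s is true, so \Diamond q \land (\Box s \to s) is false.
      At 4: \Diamond q requires q at some successor in {4, 5}.
        At 4: q is false.
        At 5: q is false.
      So \Diamond q is false at 4.
      At 4: \Box s is false, s is false, so \Box s \to s is true.
Satisfying worlds: {0, 1, 3, 4}

4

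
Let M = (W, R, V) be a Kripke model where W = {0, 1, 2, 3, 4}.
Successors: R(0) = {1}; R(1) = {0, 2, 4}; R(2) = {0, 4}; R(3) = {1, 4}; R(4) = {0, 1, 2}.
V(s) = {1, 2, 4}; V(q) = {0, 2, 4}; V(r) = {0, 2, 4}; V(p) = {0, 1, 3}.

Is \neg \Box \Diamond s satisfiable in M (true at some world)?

Let φ = \neg \Box \Diamond s. Evaluate φ at each world:
  0 (successors {1}): φ is false.
  1 (successors {0, 2, 4}): φ is false.
  2 (successors {0, 4}): φ is false.
  3 (successors {1, 4}): φ is false.
  4 (successors {0, 1, 2}): φ is false.
For instance, at 2:
  At 2: \Box \Diamond s is true, so \neg \Box \Diamond s is false.
    At 2: \Box \Diamond s requires \Diamond s at every successor {0, 4}.
      At 0: \Diamond s is true.
      At 4: \Diamond s is true.
    So \Box \Diamond s is true at 2.

No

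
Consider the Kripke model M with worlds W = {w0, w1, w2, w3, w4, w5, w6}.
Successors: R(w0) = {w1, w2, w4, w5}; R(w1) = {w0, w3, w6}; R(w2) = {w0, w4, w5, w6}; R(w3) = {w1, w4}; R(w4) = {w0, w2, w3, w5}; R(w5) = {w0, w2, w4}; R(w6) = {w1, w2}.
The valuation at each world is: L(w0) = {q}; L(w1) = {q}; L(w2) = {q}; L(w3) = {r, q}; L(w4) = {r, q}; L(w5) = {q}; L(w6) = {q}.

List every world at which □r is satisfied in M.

none

Recall that □ψ holds at a world iff ψ holds at every accessible world, and ◇ψ holds iff ψ holds at some accessible world.
Let φ = □r. Evaluate φ at each world:
  w0 (successors {w1, w2, w4, w5}): φ is false.
  w1 (successors {w0, w3, w6}): φ is false.
  w2 (successors {w0, w4, w5, w6}): φ is false.
  w3 (successors {w1, w4}): φ is false.
  w4 (successors {w0, w2, w3, w5}): φ is false.
  w5 (successors {w0, w2, w4}): φ is false.
  w6 (successors {w1, w2}): φ is false.
For instance, at w6:
  At w6: □r requires r at every successor {w1, w2}.
    r fails at w1, so □r is false at w6.
Satisfying worlds: none.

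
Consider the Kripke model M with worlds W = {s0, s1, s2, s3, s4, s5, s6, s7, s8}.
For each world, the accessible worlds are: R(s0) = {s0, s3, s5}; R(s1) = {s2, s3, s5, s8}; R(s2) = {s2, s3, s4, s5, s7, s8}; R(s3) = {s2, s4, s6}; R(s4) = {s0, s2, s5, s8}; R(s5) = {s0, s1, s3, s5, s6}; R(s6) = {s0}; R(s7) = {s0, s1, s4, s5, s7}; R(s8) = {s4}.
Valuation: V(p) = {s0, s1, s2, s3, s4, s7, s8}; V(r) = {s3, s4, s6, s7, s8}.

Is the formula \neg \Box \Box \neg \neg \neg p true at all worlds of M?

Yes

Let φ = \neg \Box \Box \neg \neg \neg p. Evaluate φ at each world:
  s0 (successors {s0, s3, s5}): φ is true.
  s1 (successors {s2, s3, s5, s8}): φ is true.
  s2 (successors {s2, s3, s4, s5, s7, s8}): φ is true.
  s3 (successors {s2, s4, s6}): φ is true.
  s4 (successors {s0, s2, s5, s8}): φ is true.
  s5 (successors {s0, s1, s3, s5, s6}): φ is true.
  s6 (successors {s0}): φ is true.
  s7 (successors {s0, s1, s4, s5, s7}): φ is true.
  s8 (successors {s4}): φ is true.
For instance, at s8:
  At s8: \Box \Box \neg \neg \neg p is false, so \neg \Box \Box \neg \neg \neg p is true.
    At s8: \Box \Box \neg \neg \neg p requires \Box \neg \neg \neg p at every successor {s4}.
      \Box \neg \neg \neg p fails at s4, so \Box \Box \neg \neg \neg p is false at s8.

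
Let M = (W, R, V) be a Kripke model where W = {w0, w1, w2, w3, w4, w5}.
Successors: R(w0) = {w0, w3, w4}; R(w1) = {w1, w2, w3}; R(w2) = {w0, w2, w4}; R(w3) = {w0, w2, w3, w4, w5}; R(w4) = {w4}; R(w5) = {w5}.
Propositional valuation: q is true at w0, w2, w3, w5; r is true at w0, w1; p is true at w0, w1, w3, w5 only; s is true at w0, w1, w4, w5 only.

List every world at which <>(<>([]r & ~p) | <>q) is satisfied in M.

Recall that []ψ holds at a world iff ψ holds at every accessible world, and <>ψ holds iff ψ holds at some accessible world.
Let φ = <>(<>([]r & ~p) | <>q). Evaluate φ at each world:
  w0 (successors {w0, w3, w4}): φ is true.
  w1 (successors {w1, w2, w3}): φ is true.
  w2 (successors {w0, w2, w4}): φ is true.
  w3 (successors {w0, w2, w3, w4, w5}): φ is true.
  w4 (successors {w4}): φ is false.
  w5 (successors {w5}): φ is true.
For instance, at w5:
  At w5: <>(<>([]r & ~p) | <>q) requires <>([]r & ~p) | <>q at some successor in {w5}.
    <>([]r & ~p) | <>q holds at w5, so <>(<>([]r & ~p) | <>q) is true at w5.
      At w5: <>([]r & ~p) is false, <>q is true, so <>([]r & ~p) | <>q is true.
Satisfying worlds: {w0, w1, w2, w3, w5}

w0, w1, w2, w3, w5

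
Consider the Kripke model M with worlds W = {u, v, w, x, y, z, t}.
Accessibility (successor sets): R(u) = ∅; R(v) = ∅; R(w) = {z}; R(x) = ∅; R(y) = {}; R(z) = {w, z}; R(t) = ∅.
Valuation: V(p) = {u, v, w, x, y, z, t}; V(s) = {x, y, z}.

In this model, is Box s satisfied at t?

At t: no accessible worlds, so Box s holds vacuously.

Yes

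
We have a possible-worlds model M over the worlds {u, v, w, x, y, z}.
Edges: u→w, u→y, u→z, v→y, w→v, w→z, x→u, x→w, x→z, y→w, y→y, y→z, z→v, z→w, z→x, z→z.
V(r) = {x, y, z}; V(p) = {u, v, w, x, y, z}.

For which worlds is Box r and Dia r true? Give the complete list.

Let φ = Box r and Dia r. Evaluate φ at each world:
  u (successors {w, y, z}): φ is false.
  v (successors {y}): φ is true.
  w (successors {v, z}): φ is false.
  x (successors {u, w, z}): φ is false.
  y (successors {w, y, z}): φ is false.
  z (successors {v, w, x, z}): φ is false.
For instance, at z:
  At z: Box r is false, Dia r is true, so Box r and Dia r is false.
    At z: Box r requires r at every successor {v, w, x, z}.
      r fails at v, so Box r is false at z.
    At z: Dia r requires r at some successor in {v, w, x, z}.
      r holds at x, so Dia r is true at z.
Satisfying worlds: {v}

v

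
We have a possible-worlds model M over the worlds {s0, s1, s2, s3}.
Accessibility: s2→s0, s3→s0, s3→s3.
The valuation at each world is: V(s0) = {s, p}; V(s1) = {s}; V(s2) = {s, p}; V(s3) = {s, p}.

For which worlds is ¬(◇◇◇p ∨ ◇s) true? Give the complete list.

Let φ = ¬(◇◇◇p ∨ ◇s). Evaluate φ at each world:
  s0 (successors ∅): φ is true.
  s1 (successors ∅): φ is true.
  s2 (successors {s0}): φ is false.
  s3 (successors {s0, s3}): φ is false.
For instance, at s3:
  At s3: ◇◇◇p ∨ ◇s is true, so ¬(◇◇◇p ∨ ◇s) is false.
    At s3: ◇◇◇p is true, ◇s is true, so ◇◇◇p ∨ ◇s is true.
      At s3: ◇◇◇p requires ◇◇p at some successor in {s0, s3}.
        ◇◇p holds at s3, so ◇◇◇p is true at s3.
      At s3: ◇s requires s at some successor in {s0, s3}.
        s holds at s0, so ◇s is true at s3.
Satisfying worlds: {s0, s1}

s0, s1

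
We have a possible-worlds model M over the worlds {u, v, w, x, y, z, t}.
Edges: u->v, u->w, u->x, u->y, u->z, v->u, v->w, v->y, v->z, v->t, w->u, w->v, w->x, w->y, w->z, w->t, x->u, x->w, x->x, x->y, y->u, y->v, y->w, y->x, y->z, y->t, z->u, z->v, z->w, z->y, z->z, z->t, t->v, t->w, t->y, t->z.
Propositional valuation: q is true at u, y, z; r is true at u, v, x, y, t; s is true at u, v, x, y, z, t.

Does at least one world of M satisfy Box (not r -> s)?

Yes

Recall that Box ψ holds at a world iff ψ holds at every accessible world, and Dia ψ holds iff ψ holds at some accessible world.
Let φ = Box (not r -> s). Evaluate φ at each world:
  u (successors {v, w, x, y, z}): φ is false.
  v (successors {u, w, y, z, t}): φ is false.
  w (successors {u, v, x, y, z, t}): φ is true.
  x (successors {u, w, x, y}): φ is false.
  y (successors {u, v, w, x, z, t}): φ is false.
  z (successors {u, v, w, y, z, t}): φ is false.
  t (successors {v, w, y, z}): φ is false.
Detail at w (witness):
  At w: Box (not r -> s) requires not r -> s at every successor {u, v, x, y, z, t}.
    At u: not r -> s is true.
    At v: not r -> s is true.
    At x: not r -> s is true.
    At y: not r -> s is true.
    At z: not r -> s is true.
    At t: not r -> s is true.
  So Box (not r -> s) is true at w.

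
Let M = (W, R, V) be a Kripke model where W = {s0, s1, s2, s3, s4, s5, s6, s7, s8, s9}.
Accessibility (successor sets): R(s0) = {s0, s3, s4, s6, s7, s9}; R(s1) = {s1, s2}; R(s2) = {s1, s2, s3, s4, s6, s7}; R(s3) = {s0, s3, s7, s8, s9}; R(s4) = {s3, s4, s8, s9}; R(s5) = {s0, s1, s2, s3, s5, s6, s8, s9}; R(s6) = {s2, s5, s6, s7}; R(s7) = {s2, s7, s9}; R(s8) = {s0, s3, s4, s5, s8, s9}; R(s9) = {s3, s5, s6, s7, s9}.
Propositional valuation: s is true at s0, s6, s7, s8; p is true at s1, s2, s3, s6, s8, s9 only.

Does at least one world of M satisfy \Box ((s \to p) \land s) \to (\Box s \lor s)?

Let φ = \Box ((s \to p) \land s) \to (\Box s \lor s). Evaluate φ at each world:
  s0 (successors {s0, s3, s4, s6, s7, s9}): φ is true.
  s1 (successors {s1, s2}): φ is true.
  s2 (successors {s1, s2, s3, s4, s6, s7}): φ is true.
  s3 (successors {s0, s3, s7, s8, s9}): φ is true.
  s4 (successors {s3, s4, s8, s9}): φ is true.
  s5 (successors {s0, s1, s2, s3, s5, s6, s8, s9}): φ is true.
  s6 (successors {s2, s5, s6, s7}): φ is true.
  s7 (successors {s2, s7, s9}): φ is true.
  s8 (successors {s0, s3, s4, s5, s8, s9}): φ is true.
  s9 (successors {s3, s5, s6, s7, s9}): φ is true.
Detail at s0 (witness):
  At s0: \Box ((s \to p) \land s) is false, \Box s \lor s is true, so \Box ((s \to p) \land s) \to (\Box s \lor s) is true.
    At s0: \Box ((s \to p) \land s) requires (s \to p) \land s at every successor {s0, s3, s4, s6, s7, s9}.
      (s \to p) \land s fails at s0, so \Box ((s \to p) \land s) is false at s0.
    At s0: \Box s is false, s is true, so \Box s \lor s is true.
      At s0: \Box s requires s at every successor {s0, s3, s4, s6, s7, s9}.
        s fails at s3, so \Box s is false at s0.

Yes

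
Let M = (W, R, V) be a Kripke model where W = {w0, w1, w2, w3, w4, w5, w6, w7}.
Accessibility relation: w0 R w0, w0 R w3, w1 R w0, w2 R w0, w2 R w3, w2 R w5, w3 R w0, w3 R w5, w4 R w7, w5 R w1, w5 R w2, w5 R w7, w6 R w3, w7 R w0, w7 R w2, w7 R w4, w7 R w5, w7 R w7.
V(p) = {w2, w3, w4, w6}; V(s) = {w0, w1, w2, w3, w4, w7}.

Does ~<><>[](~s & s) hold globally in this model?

Recall that []ψ holds at a world iff ψ holds at every accessible world, and <>ψ holds iff ψ holds at some accessible world.
Let φ = ~<><>[](~s & s). Evaluate φ at each world:
  w0 (successors {w0, w3}): φ is true.
  w1 (successors {w0}): φ is true.
  w2 (successors {w0, w3, w5}): φ is true.
  w3 (successors {w0, w5}): φ is true.
  w4 (successors {w7}): φ is true.
  w5 (successors {w1, w2, w7}): φ is true.
  w6 (successors {w3}): φ is true.
  w7 (successors {w0, w2, w4, w5, w7}): φ is true.
For instance, at w4:
  At w4: <><>[](~s & s) is false, so ~<><>[](~s & s) is true.
    At w4: <><>[](~s & s) requires <>[](~s & s) at some successor in {w7}.
      At w7: <>[](~s & s) is false.
    So <><>[](~s & s) is false at w4.

Yes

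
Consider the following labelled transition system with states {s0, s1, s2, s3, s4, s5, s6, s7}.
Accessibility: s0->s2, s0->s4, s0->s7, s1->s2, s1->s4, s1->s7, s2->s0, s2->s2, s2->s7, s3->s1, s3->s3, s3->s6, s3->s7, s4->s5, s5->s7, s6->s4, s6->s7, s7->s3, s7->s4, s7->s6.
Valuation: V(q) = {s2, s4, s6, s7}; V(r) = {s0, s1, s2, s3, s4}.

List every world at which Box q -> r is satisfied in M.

s0, s1, s2, s3, s4, s7

Let φ = Box q -> r. Evaluate φ at each world:
  s0 (successors {s2, s4, s7}): φ is true.
  s1 (successors {s2, s4, s7}): φ is true.
  s2 (successors {s0, s2, s7}): φ is true.
  s3 (successors {s1, s3, s6, s7}): φ is true.
  s4 (successors {s5}): φ is true.
  s5 (successors {s7}): φ is false.
  s6 (successors {s4, s7}): φ is false.
  s7 (successors {s3, s4, s6}): φ is true.
For instance, at s5:
  At s5: Box q is true, r is false, so Box q -> r is false.
    At s5: Box q requires q at every successor {s7}.
      At s7: q is true.
    So Box q is true at s5.
Satisfying worlds: {s0, s1, s2, s3, s4, s7}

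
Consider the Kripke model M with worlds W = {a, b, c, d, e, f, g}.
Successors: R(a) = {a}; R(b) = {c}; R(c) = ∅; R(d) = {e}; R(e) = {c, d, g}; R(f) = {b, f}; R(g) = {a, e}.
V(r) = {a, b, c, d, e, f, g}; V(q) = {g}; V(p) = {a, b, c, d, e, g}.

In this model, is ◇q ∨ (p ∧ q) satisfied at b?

No

At b: ◇q is false, p ∧ q is false, so ◇q ∨ (p ∧ q) is false.
  At b: ◇q requires q at some successor in {c}.
    At c: q is false.
  So ◇q is false at b.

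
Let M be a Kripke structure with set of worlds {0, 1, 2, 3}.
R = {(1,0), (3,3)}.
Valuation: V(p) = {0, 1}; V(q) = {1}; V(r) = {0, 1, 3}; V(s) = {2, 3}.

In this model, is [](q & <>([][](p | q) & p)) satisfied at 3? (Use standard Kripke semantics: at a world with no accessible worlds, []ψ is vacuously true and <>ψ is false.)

No

At 3: [](q & <>([][](p | q) & p)) requires q & <>([][](p | q) & p) at every successor {3}.
  q & <>([][](p | q) & p) fails at 3, so [](q & <>([][](p | q) & p)) is false at 3.
    At 3: q is false, <>([][](p | q) & p) is false, so q & <>([][](p | q) & p) is false.
      At 3: <>([][](p | q) & p) requires [][](p | q) & p at some successor in {3}.
        At 3: [][](p | q) & p is false.
      So <>([][](p | q) & p) is false at 3.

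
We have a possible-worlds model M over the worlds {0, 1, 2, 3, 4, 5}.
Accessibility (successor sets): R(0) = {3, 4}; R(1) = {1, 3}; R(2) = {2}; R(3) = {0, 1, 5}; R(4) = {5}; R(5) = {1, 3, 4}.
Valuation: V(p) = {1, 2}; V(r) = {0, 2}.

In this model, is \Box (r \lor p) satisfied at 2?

Yes

At 2: \Box (r \lor p) requires r \lor p at every successor {2}.
  At 2: r \lor p is true.
So \Box (r \lor p) is true at 2.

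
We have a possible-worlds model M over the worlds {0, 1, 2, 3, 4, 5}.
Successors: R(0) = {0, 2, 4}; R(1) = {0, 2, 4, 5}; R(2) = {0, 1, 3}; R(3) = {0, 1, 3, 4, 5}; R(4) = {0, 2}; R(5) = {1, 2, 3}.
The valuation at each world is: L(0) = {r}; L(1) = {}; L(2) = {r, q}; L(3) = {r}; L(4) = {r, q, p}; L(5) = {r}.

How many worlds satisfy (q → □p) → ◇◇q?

6

Let φ = (q → □p) → ◇◇q. Evaluate φ at each world:
  0 (successors {0, 2, 4}): φ is true.
  1 (successors {0, 2, 4, 5}): φ is true.
  2 (successors {0, 1, 3}): φ is true.
  3 (successors {0, 1, 3, 4, 5}): φ is true.
  4 (successors {0, 2}): φ is true.
  5 (successors {1, 2, 3}): φ is true.
For instance, at 0:
  At 0: q → □p is true, ◇◇q is true, so (q → □p) → ◇◇q is true.
    At 0: q is false, □p is false, so q → □p is true.
      At 0: □p requires p at every successor {0, 2, 4}.
        p fails at 0, so □p is false at 0.
    At 0: ◇◇q requires ◇q at some successor in {0, 2, 4}.
      ◇q holds at 0, so ◇◇q is true at 0.
Satisfying worlds: {0, 1, 2, 3, 4, 5}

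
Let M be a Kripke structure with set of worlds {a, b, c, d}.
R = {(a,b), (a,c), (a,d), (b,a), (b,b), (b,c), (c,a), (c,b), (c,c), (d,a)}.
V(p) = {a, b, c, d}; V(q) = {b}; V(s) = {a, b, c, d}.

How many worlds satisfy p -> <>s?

4

Let φ = p -> <>s. Evaluate φ at each world:
  a (successors {b, c, d}): φ is true.
  b (successors {a, b, c}): φ is true.
  c (successors {a, b, c}): φ is true.
  d (successors {a}): φ is true.
For instance, at d:
  At d: p is true, <>s is true, so p -> <>s is true.
    At d: <>s requires s at some successor in {a}.
      s holds at a, so <>s is true at d.
Satisfying worlds: {a, b, c, d}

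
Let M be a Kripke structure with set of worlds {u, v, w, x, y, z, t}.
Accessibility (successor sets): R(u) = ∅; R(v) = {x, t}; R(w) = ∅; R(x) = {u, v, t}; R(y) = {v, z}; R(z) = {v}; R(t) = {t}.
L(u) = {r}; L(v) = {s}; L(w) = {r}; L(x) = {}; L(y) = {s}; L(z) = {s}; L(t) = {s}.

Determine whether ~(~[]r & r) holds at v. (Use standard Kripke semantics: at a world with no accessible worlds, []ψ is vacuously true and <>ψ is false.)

At v: ~[]r & r is false, so ~(~[]r & r) is true.
  At v: ~[]r is true, r is false, so ~[]r & r is false.
    At v: []r is false, so ~[]r is true.
      At v: []r requires r at every successor {x, t}.
        r fails at x, so []r is false at v.

Yes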